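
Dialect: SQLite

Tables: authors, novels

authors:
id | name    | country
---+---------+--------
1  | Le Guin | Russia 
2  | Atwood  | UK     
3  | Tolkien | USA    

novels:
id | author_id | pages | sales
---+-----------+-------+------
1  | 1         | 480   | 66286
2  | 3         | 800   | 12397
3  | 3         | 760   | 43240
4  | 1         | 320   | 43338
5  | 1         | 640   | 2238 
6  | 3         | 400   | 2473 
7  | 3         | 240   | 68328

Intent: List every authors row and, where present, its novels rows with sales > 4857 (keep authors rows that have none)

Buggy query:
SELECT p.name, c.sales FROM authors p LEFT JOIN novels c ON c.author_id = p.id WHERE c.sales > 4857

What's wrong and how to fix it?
Bug: Filtering c.sales in WHERE discards the NULL rows produced by LEFT JOIN, turning it into an inner join

Fix: Put 'c.sales > 4857' in the JOIN's ON clause instead of WHERE

Corrected query:
SELECT p.name, c.sales FROM authors p LEFT JOIN novels c ON c.author_id = p.id AND c.sales > 4857

Result:
name    | sales
--------+------
Le Guin | 43338
Le Guin | 66286
Atwood  | NULL 
Tolkien | 12397
Tolkien | 43240
Tolkien | 68328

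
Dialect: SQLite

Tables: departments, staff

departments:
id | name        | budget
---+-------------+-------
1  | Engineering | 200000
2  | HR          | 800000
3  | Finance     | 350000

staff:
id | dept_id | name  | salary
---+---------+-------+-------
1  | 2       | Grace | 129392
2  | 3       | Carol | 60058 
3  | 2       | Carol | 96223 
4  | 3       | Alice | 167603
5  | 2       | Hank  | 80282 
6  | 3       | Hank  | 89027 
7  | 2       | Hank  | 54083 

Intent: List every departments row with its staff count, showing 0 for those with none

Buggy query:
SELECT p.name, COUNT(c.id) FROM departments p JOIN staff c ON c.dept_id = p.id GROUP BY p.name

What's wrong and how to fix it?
Bug: INNER JOIN drops departments rows that have no matching staff rows

Fix: Switch to LEFT JOIN to retain unmatched parent rows

Corrected query:
SELECT p.name, COUNT(c.id) FROM departments p LEFT JOIN staff c ON c.dept_id = p.id GROUP BY p.name

Result:
name        | COUNT(c.id)
------------+------------
Engineering | 0          
Finance     | 3          
HR          | 4          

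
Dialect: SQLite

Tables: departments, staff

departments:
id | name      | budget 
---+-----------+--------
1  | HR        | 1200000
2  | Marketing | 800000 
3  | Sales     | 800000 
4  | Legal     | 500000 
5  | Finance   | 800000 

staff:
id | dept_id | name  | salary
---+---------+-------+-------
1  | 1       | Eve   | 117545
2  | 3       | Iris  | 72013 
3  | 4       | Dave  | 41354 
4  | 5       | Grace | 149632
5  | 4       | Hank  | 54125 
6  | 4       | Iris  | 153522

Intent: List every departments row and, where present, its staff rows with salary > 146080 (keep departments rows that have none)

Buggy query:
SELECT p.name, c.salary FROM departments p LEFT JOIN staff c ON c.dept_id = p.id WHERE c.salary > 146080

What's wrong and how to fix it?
Bug: A WHERE condition on the right-hand table after LEFT JOIN drops unmatched parents

Fix: Put 'c.salary > 146080' in the JOIN's ON clause instead of WHERE

Corrected query:
SELECT p.name, c.salary FROM departments p LEFT JOIN staff c ON c.dept_id = p.id AND c.salary > 146080

Result:
name      | salary
----------+-------
HR        | NULL  
Marketing | NULL  
Sales     | NULL  
Legal     | 153522
Finance   | 149632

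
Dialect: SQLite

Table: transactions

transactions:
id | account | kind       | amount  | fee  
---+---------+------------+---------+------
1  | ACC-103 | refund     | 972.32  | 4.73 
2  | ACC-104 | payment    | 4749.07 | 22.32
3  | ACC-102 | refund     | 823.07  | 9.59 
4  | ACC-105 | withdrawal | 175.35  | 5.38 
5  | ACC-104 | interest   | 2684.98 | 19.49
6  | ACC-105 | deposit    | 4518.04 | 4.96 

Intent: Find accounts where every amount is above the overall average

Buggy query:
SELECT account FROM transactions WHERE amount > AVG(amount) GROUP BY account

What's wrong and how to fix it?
Bug: AVG() is an aggregate; it can't sit directly in WHERE

Fix: Compute the overall average in a scalar subquery and compare each group's MIN against it in HAVING

Corrected query:
SELECT account FROM transactions GROUP BY account HAVING MIN(amount) > (SELECT AVG(amount) FROM transactions)

Result:
account
-------
ACC-104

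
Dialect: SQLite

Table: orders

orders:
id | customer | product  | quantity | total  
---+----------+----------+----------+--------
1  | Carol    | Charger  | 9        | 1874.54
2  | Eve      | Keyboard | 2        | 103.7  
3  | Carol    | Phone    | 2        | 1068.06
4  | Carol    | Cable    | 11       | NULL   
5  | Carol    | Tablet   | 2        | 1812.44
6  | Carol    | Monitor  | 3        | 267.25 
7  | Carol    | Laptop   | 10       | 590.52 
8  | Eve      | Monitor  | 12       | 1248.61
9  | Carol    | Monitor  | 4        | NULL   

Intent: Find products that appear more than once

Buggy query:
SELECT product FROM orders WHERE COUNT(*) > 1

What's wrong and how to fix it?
Bug: WHERE can't reference COUNT(*); aggregates are computed after WHERE

Fix: Group first, then use HAVING for the count condition

Corrected query:
SELECT product FROM orders GROUP BY product HAVING COUNT(*) > 1

Result:
product
-------
Monitor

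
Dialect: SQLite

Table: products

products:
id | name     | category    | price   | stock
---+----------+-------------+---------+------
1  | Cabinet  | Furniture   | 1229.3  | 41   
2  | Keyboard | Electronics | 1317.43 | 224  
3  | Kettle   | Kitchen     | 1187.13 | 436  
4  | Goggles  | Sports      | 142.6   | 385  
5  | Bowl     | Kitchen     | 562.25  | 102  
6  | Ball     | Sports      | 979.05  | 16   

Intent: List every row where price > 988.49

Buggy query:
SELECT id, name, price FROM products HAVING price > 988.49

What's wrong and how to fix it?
Bug: HAVING filters the output of aggregation, but this query has no GROUP BY and no aggregate functions, so SQLite rejects it (HAVING clause on a non-aggregate query); the condition here is per row

Fix: Use WHERE for row-level filtering

Corrected query:
SELECT id, name, price FROM products WHERE price > 988.49

Result:
id | name     | price  
---+----------+--------
1  | Cabinet  | 1229.3 
2  | Keyboard | 1317.43
3  | Kettle   | 1187.13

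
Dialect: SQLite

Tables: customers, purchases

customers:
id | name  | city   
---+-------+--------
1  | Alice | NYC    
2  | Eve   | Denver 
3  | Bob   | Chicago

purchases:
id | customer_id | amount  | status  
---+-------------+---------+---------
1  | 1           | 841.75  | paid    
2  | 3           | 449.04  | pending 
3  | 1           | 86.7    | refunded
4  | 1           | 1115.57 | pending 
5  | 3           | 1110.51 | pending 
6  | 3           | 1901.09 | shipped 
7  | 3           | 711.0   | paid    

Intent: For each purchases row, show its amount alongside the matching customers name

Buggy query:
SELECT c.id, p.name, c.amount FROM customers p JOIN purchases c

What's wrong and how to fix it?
Bug: Missing join condition: each purchases row is matched to all customers rows instead of just its own

Fix: Specify the join condition linking the foreign key to the parent id

Corrected query:
SELECT c.id, p.name, c.amount FROM customers p JOIN purchases c ON c.customer_id = p.id

Result:
id | name  | amount 
---+-------+--------
1  | Alice | 841.75 
2  | Bob   | 449.04 
3  | Alice | 86.7   
4  | Alice | 1115.57
5  | Bob   | 1110.51
6  | Bob   | 1901.09
7  | Bob   | 711    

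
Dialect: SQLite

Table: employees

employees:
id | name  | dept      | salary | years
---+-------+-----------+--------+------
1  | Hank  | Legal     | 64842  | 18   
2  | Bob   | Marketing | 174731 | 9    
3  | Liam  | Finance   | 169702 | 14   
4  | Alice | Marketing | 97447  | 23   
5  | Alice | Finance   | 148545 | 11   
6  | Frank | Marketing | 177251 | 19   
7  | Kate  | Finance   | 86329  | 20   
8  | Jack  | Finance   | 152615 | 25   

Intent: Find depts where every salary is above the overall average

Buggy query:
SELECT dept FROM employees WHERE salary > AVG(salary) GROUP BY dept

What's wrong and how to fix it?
Bug: AVG() is an aggregate; it can't sit directly in WHERE

Fix: Compute the overall average in a scalar subquery and compare each group's MIN against it in HAVING

Corrected query:
SELECT dept FROM employees GROUP BY dept HAVING MIN(salary) > (SELECT AVG(salary) FROM employees)

Result:
(no rows)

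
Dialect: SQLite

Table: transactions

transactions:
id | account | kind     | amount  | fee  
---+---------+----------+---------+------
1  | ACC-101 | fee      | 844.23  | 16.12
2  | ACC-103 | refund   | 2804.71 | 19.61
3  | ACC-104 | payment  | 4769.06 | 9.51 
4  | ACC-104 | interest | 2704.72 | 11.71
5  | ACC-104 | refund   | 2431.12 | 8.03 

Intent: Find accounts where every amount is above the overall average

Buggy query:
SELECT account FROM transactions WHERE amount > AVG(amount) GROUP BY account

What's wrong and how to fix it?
Bug: WHERE evaluates per row before aggregation, so AVG() is unavailable

Fix: Use a subquery for AVG and a HAVING MIN(...) filter so the condition holds for every row in the group

Corrected query:
SELECT account FROM transactions GROUP BY account HAVING MIN(amount) > (SELECT AVG(amount) FROM transactions)

Result:
account
-------
ACC-103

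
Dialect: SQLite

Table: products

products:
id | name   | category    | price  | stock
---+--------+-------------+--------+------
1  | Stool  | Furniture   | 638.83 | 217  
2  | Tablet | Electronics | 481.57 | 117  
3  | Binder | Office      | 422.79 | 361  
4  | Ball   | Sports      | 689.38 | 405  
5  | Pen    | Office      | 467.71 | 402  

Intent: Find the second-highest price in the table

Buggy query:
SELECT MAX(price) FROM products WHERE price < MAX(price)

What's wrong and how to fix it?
Bug: MAX(price) on the right of the comparison is an aggregate-in-WHERE error

Fix: Put the inner MAX in a scalar subquery

Corrected query:
SELECT MAX(price) FROM products WHERE price < (SELECT MAX(price) FROM products)

Result:
MAX(price)
----------
638.83    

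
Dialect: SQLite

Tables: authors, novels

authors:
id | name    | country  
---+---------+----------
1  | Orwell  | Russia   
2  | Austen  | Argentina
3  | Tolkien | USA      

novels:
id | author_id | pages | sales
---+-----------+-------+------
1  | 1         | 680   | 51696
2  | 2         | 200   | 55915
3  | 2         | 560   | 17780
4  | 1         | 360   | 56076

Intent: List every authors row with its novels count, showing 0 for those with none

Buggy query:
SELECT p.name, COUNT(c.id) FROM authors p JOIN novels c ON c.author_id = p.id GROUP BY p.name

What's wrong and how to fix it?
Bug: An inner join excludes parents with zero children

Fix: Use LEFT JOIN so parents without children still appear (COUNT(c.id) gives 0)

Corrected query:
SELECT p.name, COUNT(c.id) FROM authors p LEFT JOIN novels c ON c.author_id = p.id GROUP BY p.name

Result:
name    | COUNT(c.id)
--------+------------
Austen  | 2          
Orwell  | 2          
Tolkien | 0          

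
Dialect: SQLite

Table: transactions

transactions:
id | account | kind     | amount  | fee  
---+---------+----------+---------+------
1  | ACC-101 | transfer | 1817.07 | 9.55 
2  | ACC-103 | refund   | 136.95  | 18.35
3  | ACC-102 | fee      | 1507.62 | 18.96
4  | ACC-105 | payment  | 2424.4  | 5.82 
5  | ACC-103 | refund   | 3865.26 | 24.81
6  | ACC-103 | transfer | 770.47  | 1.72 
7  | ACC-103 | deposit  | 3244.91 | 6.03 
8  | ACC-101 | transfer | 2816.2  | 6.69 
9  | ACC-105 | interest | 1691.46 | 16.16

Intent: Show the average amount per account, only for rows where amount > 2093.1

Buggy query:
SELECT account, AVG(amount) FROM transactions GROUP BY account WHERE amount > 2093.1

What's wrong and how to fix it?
Bug: WHERE cannot follow GROUP BY

Fix: Move the WHERE clause before GROUP BY

Corrected query:
SELECT account, AVG(amount) FROM transactions WHERE amount > 2093.1 GROUP BY account

Result:
account | AVG(amount)
--------+------------
ACC-101 | 2816.2     
ACC-103 | 3555.085   
ACC-105 | 2424.4     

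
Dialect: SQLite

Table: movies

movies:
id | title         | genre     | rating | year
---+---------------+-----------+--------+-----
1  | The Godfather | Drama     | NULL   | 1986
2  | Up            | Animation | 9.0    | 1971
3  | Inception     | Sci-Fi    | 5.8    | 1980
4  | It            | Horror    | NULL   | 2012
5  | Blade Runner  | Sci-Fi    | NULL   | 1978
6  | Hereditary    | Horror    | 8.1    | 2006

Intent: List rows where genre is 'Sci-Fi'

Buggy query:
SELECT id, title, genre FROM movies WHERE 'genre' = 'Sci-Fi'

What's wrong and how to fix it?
Bug: 'genre' in single quotes is a string literal, not the column; the comparison is literal-vs-literal and never true

Fix: Reference the column as genre without single quotes

Corrected query:
SELECT id, title, genre FROM movies WHERE genre = 'Sci-Fi'

Result:
id | title        | genre 
---+--------------+-------
3  | Inception    | Sci-Fi
5  | Blade Runner | Sci-Fi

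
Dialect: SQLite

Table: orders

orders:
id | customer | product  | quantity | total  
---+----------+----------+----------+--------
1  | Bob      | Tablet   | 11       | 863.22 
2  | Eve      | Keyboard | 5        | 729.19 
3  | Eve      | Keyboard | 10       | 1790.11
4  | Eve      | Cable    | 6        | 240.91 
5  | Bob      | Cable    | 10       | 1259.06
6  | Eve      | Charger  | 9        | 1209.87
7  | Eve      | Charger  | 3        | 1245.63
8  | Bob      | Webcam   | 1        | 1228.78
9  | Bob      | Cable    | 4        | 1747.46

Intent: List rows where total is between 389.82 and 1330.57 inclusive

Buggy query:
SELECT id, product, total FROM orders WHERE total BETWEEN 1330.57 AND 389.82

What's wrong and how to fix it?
Bug: The bounds are reversed; BETWEEN a AND b requires a <= b to match anything

Fix: Write BETWEEN 389.82 AND 1330.57

Corrected query:
SELECT id, product, total FROM orders WHERE total BETWEEN 389.82 AND 1330.57

Result:
id | product  | total  
---+----------+--------
1  | Tablet   | 863.22 
2  | Keyboard | 729.19 
5  | Cable    | 1259.06
6  | Charger  | 1209.87
7  | Charger  | 1245.63
8  | Webcam   | 1228.78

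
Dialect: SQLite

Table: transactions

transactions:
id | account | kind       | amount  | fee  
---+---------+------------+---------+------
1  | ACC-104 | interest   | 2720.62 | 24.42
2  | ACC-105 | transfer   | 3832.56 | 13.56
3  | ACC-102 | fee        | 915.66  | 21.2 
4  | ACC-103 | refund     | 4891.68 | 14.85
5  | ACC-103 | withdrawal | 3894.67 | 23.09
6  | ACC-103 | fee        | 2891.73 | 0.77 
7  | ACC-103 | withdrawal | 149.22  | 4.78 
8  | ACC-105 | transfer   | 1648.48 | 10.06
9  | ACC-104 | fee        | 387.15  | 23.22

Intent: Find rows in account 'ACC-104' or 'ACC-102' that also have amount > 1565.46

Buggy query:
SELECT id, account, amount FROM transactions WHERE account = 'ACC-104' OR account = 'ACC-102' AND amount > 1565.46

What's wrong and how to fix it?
Bug: AND binds tighter than OR, so this parses as account = 'ACC-104' OR (account = 'ACC-102' AND amount > 1565.46)

Fix: Group the OR with parentheses (or use IN), then AND the threshold

Corrected query:
SELECT id, account, amount FROM transactions WHERE (account = 'ACC-104' OR account = 'ACC-102') AND amount > 1565.46

Result:
id | account | amount 
---+---------+--------
1  | ACC-104 | 2720.62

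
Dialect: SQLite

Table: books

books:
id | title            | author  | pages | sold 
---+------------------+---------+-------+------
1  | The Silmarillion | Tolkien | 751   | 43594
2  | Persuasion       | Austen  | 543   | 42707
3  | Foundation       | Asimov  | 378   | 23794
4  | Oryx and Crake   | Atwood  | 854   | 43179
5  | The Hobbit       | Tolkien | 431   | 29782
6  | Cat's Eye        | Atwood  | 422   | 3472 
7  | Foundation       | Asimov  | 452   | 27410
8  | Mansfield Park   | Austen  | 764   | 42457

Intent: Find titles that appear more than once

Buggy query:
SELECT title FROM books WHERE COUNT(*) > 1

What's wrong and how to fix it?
Bug: COUNT(*) is an aggregate and cannot be used in WHERE

Fix: GROUP BY title, then filter groups with HAVING COUNT(*) > 1

Corrected query:
SELECT title FROM books GROUP BY title HAVING COUNT(*) > 1

Result:
title     
----------
Foundation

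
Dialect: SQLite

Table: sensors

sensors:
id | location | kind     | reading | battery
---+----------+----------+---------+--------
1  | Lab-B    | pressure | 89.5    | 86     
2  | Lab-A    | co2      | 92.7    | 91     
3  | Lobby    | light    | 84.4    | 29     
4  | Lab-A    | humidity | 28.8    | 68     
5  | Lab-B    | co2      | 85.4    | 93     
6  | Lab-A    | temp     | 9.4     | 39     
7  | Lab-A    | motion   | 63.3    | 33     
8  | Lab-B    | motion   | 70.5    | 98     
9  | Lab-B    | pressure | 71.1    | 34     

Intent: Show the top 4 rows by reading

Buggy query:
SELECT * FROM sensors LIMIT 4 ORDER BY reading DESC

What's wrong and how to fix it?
Bug: ORDER BY cannot follow LIMIT; LIMIT is the final clause

Fix: Swap the clauses: ORDER BY first, then LIMIT

Corrected query:
SELECT * FROM sensors ORDER BY reading DESC LIMIT 4

Result:
id | location | kind     | reading | battery
---+----------+----------+---------+--------
2  | Lab-A    | co2      | 92.7    | 91     
1  | Lab-B    | pressure | 89.5    | 86     
5  | Lab-B    | co2      | 85.4    | 93     
3  | Lobby    | light    | 84.4    | 29     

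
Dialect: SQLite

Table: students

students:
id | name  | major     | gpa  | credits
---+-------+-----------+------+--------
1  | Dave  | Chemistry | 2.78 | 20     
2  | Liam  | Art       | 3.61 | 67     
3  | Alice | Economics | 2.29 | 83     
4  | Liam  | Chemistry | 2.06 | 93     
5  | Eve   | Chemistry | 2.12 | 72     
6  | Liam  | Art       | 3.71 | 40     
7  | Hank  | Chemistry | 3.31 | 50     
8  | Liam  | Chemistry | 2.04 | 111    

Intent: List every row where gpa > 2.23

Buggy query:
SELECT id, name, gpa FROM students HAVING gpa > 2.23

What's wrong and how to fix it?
Bug: This is a non-aggregate query (no GROUP BY, no aggregates), so in SQLite the HAVING clause is invalid here; a row-level condition belongs in WHERE

Fix: Replace HAVING with WHERE since the condition applies to individual rows

Corrected query:
SELECT id, name, gpa FROM students WHERE gpa > 2.23

Result:
id | name  | gpa 
---+-------+-----
1  | Dave  | 2.78
2  | Liam  | 3.61
3  | Alice | 2.29
6  | Liam  | 3.71
7  | Hank  | 3.31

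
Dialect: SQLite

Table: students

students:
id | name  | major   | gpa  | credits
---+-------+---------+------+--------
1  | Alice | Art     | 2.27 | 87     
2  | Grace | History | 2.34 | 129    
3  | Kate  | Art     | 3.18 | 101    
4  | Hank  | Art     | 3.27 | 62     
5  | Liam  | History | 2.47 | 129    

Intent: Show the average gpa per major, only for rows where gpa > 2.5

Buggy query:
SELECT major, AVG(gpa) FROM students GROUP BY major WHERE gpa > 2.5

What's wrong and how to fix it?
Bug: Row-level WHERE must come before GROUP BY in the clause order

Fix: Place WHERE between FROM and GROUP BY

Corrected query:
SELECT major, AVG(gpa) FROM students WHERE gpa > 2.5 GROUP BY major

Result:
major | AVG(gpa)
------+---------
Art   | 3.225   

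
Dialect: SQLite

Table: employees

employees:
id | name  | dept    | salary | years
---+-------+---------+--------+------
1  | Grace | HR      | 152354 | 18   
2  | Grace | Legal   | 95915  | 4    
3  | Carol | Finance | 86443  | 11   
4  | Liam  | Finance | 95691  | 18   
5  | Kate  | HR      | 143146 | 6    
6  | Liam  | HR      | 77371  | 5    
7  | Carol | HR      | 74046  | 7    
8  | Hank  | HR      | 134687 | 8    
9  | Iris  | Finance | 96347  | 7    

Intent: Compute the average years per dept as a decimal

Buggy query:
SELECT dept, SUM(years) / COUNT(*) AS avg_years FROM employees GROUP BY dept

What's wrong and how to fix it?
Bug: Both operands are integers, so '/' performs integer division and truncates

Fix: Multiply by 1.0 (or CAST to REAL) to force floating-point division

Corrected query:
SELECT dept, SUM(years) * 1.0 / COUNT(*) AS avg_years FROM employees GROUP BY dept

Result:
dept    | avg_years
--------+----------
Finance | 12       
HR      | 8.8      
Legal   | 4        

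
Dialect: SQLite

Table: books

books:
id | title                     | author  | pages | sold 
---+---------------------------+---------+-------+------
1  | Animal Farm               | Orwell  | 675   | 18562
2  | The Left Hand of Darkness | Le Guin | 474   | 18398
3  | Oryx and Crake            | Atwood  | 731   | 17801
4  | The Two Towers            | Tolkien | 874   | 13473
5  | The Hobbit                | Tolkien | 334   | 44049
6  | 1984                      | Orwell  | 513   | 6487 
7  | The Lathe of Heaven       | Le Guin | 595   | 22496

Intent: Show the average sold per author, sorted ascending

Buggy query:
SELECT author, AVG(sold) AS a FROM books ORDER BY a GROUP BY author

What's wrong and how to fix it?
Bug: ORDER BY appears before GROUP BY; SQL clause order requires GROUP BY first

Fix: Move ORDER BY to the end, after GROUP BY

Corrected query:
SELECT author, AVG(sold) AS a FROM books GROUP BY author ORDER BY a

Result:
author  | a      
--------+--------
Orwell  | 12524.5
Atwood  | 17801  
Le Guin | 20447  
Tolkien | 28761  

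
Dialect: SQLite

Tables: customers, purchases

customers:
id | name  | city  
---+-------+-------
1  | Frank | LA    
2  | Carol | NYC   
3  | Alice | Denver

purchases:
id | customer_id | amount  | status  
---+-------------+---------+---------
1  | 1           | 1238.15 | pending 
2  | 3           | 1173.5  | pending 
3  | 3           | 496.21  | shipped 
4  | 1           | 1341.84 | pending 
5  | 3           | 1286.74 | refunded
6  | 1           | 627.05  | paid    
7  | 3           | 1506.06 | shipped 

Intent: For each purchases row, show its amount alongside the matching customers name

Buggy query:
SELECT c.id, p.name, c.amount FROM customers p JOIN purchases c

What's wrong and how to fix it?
Bug: Missing join condition: each purchases row is matched to all customers rows instead of just its own

Fix: Add ON c.customer_id = p.id to the JOIN

Corrected query:
SELECT c.id, p.name, c.amount FROM customers p JOIN purchases c ON c.customer_id = p.id

Result:
id | name  | amount 
---+-------+--------
1  | Frank | 1238.15
2  | Alice | 1173.5 
3  | Alice | 496.21 
4  | Frank | 1341.84
5  | Alice | 1286.74
6  | Frank | 627.05 
7  | Alice | 1506.06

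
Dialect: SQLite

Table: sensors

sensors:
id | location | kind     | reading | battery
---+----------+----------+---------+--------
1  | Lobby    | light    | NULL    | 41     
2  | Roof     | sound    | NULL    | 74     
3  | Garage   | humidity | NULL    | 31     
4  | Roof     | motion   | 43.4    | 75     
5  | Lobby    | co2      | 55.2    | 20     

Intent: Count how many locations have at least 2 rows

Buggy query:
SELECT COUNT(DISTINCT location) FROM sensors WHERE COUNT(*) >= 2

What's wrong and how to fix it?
Bug: WHERE filters individual rows, not groups, so a group-level COUNT is invalid there

Fix: Group first with HAVING COUNT(*) >= 2, then COUNT the resulting groups

Corrected query:
SELECT COUNT(*) FROM (SELECT location FROM sensors GROUP BY location HAVING COUNT(*) >= 2)

Result:
COUNT(*)
--------
2       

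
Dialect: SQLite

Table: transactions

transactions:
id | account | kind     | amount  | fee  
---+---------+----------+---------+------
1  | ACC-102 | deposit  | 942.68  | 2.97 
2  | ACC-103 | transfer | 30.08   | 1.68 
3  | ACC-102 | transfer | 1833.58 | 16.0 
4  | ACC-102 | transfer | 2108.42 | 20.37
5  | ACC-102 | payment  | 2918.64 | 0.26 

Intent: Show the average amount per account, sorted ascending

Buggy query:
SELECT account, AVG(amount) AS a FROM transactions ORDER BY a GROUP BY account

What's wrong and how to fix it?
Bug: ORDER BY appears before GROUP BY; SQL clause order requires GROUP BY first

Fix: Reorder: SELECT … FROM … GROUP BY … ORDER BY …

Corrected query:
SELECT account, AVG(amount) AS a FROM transactions GROUP BY account ORDER BY a

Result:
account | a      
--------+--------
ACC-103 | 30.08  
ACC-102 | 1950.83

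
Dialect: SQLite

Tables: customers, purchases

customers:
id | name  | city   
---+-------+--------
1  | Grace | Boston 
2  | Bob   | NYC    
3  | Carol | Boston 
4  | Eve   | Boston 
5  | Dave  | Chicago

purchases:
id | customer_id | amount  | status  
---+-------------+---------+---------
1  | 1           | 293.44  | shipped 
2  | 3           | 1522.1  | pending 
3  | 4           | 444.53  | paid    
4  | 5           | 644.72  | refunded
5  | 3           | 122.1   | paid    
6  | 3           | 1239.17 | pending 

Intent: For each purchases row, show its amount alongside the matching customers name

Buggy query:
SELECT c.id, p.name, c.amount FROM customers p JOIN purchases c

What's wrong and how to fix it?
Bug: Missing join condition: each purchases row is matched to all customers rows instead of just its own

Fix: Specify the join condition linking the foreign key to the parent id

Corrected query:
SELECT c.id, p.name, c.amount FROM customers p JOIN purchases c ON c.customer_id = p.id

Result:
id | name  | amount 
---+-------+--------
1  | Grace | 293.44 
2  | Carol | 1522.1 
3  | Eve   | 444.53 
4  | Dave  | 644.72 
5  | Carol | 122.1  
6  | Carol | 1239.17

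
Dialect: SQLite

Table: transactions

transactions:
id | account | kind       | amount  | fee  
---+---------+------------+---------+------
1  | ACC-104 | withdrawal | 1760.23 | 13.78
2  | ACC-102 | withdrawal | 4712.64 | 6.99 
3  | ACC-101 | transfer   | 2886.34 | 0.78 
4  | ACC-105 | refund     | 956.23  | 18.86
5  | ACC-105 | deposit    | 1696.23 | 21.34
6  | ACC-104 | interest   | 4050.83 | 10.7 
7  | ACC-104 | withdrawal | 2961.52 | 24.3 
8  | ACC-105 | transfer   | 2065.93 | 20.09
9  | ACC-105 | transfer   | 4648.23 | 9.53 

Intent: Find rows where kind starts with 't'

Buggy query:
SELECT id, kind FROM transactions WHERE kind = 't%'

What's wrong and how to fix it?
Bug: Wildcards only work with LIKE; '=' treats '%' as a literal character

Fix: Replace '=' with LIKE so 't%' is treated as a pattern

Corrected query:
SELECT id, kind FROM transactions WHERE kind LIKE 't%'

Result:
id | kind    
---+---------
3  | transfer
8  | transfer
9  | transfer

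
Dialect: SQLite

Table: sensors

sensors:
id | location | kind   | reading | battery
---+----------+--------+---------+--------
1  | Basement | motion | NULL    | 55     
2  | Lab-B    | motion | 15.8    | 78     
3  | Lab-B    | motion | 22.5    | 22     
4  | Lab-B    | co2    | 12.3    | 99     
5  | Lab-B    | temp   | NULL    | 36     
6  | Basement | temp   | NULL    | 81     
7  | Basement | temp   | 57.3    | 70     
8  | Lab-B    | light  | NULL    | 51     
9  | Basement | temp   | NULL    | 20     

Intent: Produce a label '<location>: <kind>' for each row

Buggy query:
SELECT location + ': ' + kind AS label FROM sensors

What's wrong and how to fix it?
Bug: '+' is numeric addition; on text columns SQLite converts them to 0 instead of concatenating

Fix: Use the || operator for string concatenation

Corrected query:
SELECT location || ': ' || kind AS label FROM sensors

Result:
label           
----------------
Basement: motion
Lab-B: motion   
Lab-B: motion   
Lab-B: co2      
Lab-B: temp     
Basement: temp  
Basement: temp  
Lab-B: light    
Basement: temp  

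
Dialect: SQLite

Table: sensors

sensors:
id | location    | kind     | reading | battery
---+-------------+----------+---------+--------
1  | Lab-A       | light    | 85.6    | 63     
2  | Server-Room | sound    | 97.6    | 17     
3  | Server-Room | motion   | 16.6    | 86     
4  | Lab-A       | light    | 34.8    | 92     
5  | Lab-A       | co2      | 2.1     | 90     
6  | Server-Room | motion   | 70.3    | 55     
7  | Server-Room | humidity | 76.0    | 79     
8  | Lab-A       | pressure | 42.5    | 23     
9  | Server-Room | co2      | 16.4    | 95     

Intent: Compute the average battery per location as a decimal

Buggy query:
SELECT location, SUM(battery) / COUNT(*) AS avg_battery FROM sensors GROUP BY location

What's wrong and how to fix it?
Bug: SUM(battery) and COUNT(*) are both integers; the division truncates the fractional part

Fix: Multiply by 1.0 (or CAST to REAL) to force floating-point division

Corrected query:
SELECT location, SUM(battery) * 1.0 / COUNT(*) AS avg_battery FROM sensors GROUP BY location

Result:
location    | avg_battery
------------+------------
Lab-A       | 67         
Server-Room | 66.4       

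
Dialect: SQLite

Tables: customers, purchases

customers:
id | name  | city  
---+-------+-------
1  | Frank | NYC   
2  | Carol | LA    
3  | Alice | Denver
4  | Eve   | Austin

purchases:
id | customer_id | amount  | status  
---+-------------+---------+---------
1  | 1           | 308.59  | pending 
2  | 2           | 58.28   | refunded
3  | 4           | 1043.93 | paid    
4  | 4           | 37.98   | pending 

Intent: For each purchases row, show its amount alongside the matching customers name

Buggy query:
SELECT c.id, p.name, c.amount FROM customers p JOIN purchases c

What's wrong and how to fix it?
Bug: Missing join condition: each purchases row is matched to all customers rows instead of just its own

Fix: Add ON c.customer_id = p.id to the JOIN

Corrected query:
SELECT c.id, p.name, c.amount FROM customers p JOIN purchases c ON c.customer_id = p.id

Result:
id | name  | amount 
---+-------+--------
1  | Frank | 308.59 
2  | Carol | 58.28  
3  | Eve   | 1043.93
4  | Eve   | 37.98  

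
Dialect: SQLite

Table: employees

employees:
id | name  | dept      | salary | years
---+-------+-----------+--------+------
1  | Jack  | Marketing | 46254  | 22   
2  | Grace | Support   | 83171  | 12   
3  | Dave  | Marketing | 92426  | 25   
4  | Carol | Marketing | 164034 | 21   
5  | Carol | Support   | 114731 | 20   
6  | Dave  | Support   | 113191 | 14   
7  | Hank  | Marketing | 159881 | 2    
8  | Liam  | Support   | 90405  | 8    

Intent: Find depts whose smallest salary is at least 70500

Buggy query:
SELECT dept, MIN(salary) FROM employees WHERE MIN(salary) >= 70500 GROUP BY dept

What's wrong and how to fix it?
Bug: Aggregates like MIN are computed per group after WHERE runs

Fix: Use HAVING for the per-group MIN condition

Corrected query:
SELECT dept, MIN(salary) FROM employees GROUP BY dept HAVING MIN(salary) >= 70500

Result:
dept    | MIN(salary)
--------+------------
Support | 83171      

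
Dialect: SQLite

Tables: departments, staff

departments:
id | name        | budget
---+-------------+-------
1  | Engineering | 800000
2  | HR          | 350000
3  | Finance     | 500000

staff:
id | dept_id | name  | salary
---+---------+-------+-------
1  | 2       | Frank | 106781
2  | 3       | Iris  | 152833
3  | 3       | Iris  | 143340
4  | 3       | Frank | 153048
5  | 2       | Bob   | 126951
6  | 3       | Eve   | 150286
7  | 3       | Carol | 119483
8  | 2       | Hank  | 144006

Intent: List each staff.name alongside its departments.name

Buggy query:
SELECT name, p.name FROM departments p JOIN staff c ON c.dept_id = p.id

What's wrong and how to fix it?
Bug: Both tables have a 'name' column; the unqualified reference is ambiguous

Fix: Prefix ambiguous columns with the table alias

Corrected query:
SELECT c.name, p.name FROM departments p JOIN staff c ON c.dept_id = p.id

Result:
name  | name   
------+--------
Frank | HR     
Iris  | Finance
Iris  | Finance
Frank | Finance
Bob   | HR     
Eve   | Finance
Carol | Finance
Hank  | HR     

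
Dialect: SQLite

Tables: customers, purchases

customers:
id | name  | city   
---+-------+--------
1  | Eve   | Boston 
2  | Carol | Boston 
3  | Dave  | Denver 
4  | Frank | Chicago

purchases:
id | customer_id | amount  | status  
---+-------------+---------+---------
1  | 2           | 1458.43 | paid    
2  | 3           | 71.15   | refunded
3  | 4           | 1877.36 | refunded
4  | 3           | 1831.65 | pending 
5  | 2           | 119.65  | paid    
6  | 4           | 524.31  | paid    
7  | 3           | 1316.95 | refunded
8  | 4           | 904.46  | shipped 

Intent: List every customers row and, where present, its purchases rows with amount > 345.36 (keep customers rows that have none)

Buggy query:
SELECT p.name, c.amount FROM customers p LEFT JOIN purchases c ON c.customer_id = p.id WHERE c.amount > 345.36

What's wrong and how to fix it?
Bug: Filtering c.amount in WHERE discards the NULL rows produced by LEFT JOIN, turning it into an inner join

Fix: Put 'c.amount > 345.36' in the JOIN's ON clause instead of WHERE

Corrected query:
SELECT p.name, c.amount FROM customers p LEFT JOIN purchases c ON c.customer_id = p.id AND c.amount > 345.36

Result:
name  | amount 
------+--------
Eve   | NULL   
Carol | 1458.43
Dave  | 1316.95
Dave  | 1831.65
Frank | 524.31 
Frank | 904.46 
Frank | 1877.36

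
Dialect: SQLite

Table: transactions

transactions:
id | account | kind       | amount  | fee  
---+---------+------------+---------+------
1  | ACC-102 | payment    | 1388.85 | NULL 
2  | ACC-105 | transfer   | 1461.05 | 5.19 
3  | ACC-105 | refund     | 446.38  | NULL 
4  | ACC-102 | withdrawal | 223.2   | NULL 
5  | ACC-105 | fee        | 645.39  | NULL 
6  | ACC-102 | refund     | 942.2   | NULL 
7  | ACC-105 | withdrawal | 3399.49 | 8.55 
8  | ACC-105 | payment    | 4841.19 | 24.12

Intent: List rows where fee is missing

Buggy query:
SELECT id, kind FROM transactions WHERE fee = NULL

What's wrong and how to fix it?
Bug: '= NULL' is always unknown in SQL three-valued logic, so no rows match

Fix: Use IS NULL to test for NULL

Corrected query:
SELECT id, kind FROM transactions WHERE fee IS NULL

Result:
id | kind      
---+-----------
1  | payment   
3  | refund    
4  | withdrawal
5  | fee       
6  | refund    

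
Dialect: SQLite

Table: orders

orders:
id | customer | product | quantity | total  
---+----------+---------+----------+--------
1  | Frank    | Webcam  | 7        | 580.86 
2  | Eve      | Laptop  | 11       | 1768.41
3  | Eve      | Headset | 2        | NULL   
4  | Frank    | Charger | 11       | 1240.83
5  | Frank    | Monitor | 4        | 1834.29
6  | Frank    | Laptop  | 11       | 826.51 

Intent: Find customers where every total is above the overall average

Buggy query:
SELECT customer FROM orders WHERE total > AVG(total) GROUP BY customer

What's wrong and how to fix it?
Bug: AVG() is an aggregate; it can't sit directly in WHERE

Fix: Compute the overall average in a scalar subquery and compare each group's MIN against it in HAVING

Corrected query:
SELECT customer FROM orders GROUP BY customer HAVING MIN(total) > (SELECT AVG(total) FROM orders)

Result:
customer
--------
Eve     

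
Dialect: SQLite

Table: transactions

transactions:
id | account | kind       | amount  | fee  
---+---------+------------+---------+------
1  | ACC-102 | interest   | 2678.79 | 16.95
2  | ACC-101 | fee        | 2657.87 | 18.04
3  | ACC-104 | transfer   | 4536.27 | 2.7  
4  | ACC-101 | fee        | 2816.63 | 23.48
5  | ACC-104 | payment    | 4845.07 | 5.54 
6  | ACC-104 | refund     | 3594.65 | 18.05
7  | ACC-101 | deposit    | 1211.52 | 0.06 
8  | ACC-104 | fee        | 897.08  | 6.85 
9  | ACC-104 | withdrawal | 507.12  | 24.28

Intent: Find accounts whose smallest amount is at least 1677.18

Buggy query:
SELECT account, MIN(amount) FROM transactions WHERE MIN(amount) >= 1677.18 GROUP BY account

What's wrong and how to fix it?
Bug: MIN() in WHERE is a misuse of aggregate

Fix: Use HAVING for the per-group MIN condition

Corrected query:
SELECT account, MIN(amount) FROM transactions GROUP BY account HAVING MIN(amount) >= 1677.18

Result:
account | MIN(amount)
--------+------------
ACC-102 | 2678.79    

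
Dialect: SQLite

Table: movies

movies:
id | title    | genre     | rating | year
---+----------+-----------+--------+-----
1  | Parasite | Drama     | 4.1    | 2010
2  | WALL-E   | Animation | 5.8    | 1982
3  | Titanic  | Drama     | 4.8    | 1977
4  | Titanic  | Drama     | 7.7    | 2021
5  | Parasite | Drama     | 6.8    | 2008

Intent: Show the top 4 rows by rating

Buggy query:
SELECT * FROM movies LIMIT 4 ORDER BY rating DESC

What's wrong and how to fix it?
Bug: LIMIT must come after ORDER BY

Fix: Sort with ORDER BY, then apply LIMIT

Corrected query:
SELECT * FROM movies ORDER BY rating DESC LIMIT 4

Result:
id | title    | genre     | rating | year
---+----------+-----------+--------+-----
4  | Titanic  | Drama     | 7.7    | 2021
5  | Parasite | Drama     | 6.8    | 2008
2  | WALL-E   | Animation | 5.8    | 1982
3  | Titanic  | Drama     | 4.8    | 1977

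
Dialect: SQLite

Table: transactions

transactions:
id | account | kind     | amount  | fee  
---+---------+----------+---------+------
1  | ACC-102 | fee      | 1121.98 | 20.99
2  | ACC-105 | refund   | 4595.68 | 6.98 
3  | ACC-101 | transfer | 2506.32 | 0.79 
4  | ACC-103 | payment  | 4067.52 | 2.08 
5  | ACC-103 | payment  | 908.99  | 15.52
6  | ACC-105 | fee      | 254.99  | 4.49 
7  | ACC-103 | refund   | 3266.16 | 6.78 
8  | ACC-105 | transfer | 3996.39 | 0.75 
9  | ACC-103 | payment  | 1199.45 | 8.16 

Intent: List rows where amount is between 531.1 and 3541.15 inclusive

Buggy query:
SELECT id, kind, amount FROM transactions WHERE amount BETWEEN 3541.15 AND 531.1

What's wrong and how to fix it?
Bug: The bounds are reversed; BETWEEN a AND b requires a <= b to match anything

Fix: Write BETWEEN 531.1 AND 3541.15

Corrected query:
SELECT id, kind, amount FROM transactions WHERE amount BETWEEN 531.1 AND 3541.15

Result:
id | kind     | amount 
---+----------+--------
1  | fee      | 1121.98
3  | transfer | 2506.32
5  | payment  | 908.99 
7  | refund   | 3266.16
9  | payment  | 1199.45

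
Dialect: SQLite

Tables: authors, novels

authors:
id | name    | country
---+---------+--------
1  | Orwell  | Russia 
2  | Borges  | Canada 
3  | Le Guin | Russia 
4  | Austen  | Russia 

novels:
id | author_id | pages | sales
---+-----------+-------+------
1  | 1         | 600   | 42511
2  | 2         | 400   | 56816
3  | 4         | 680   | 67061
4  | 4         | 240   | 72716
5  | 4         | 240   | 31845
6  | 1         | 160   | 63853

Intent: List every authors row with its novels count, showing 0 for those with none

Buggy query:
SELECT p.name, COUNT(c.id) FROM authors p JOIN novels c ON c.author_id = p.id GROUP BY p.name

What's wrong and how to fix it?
Bug: INNER JOIN drops authors rows that have no matching novels rows

Fix: Use LEFT JOIN so parents without children still appear (COUNT(c.id) gives 0)

Corrected query:
SELECT p.name, COUNT(c.id) FROM authors p LEFT JOIN novels c ON c.author_id = p.id GROUP BY p.name

Result:
name    | COUNT(c.id)
--------+------------
Austen  | 3          
Borges  | 1          
Le Guin | 0          
Orwell  | 2          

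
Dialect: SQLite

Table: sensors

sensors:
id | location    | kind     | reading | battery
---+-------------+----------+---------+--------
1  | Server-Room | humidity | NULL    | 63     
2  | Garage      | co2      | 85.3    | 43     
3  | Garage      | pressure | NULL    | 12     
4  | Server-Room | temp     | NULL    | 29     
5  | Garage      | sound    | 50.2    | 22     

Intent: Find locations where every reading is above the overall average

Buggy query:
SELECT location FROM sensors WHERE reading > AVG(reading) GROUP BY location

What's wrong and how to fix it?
Bug: WHERE evaluates per row before aggregation, so AVG() is unavailable

Fix: Compute the overall average in a scalar subquery and compare each group's MIN against it in HAVING

Corrected query:
SELECT location FROM sensors GROUP BY location HAVING MIN(reading) > (SELECT AVG(reading) FROM sensors)

Result:
(no rows)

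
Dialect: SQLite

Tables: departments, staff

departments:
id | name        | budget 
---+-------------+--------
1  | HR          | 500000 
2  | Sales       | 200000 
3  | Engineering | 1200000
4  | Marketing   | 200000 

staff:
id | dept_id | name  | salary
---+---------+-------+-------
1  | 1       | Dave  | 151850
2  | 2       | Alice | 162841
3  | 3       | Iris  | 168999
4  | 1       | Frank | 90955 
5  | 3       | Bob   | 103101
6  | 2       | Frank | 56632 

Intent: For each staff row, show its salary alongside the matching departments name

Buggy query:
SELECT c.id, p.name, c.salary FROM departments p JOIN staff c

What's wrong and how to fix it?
Bug: Missing join condition: each staff row is matched to all departments rows instead of just its own

Fix: Add ON c.dept_id = p.id to the JOIN

Corrected query:
SELECT c.id, p.name, c.salary FROM departments p JOIN staff c ON c.dept_id = p.id

Result:
id | name        | salary
---+-------------+-------
1  | HR          | 151850
2  | Sales       | 162841
3  | Engineering | 168999
4  | HR          | 90955 
5  | Engineering | 103101
6  | Sales       | 56632 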